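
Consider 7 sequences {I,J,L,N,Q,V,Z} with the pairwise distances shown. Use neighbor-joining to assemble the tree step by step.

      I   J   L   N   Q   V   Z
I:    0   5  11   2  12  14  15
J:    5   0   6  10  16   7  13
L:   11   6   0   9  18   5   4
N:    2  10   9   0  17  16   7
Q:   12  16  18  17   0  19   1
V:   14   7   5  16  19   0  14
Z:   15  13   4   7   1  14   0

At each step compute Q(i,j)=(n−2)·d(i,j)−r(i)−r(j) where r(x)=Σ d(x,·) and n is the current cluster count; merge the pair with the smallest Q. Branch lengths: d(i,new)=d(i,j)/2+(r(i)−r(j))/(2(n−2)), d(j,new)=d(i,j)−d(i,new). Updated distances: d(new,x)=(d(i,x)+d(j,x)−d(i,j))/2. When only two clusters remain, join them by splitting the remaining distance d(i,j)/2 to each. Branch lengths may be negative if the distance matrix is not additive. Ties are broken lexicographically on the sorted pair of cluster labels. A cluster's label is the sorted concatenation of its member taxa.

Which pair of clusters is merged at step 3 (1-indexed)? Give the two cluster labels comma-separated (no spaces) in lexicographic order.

iteration 1: select Q,Z (d=1, Q=-132); attach at lengths (17/5, -12/5); label the merged cluster QZ
  updated: d(I,QZ)=13, d(J,QZ)=14, d(L,QZ)=21/2, d(N,QZ)=23/2, d(QZ,V)=16
iteration 2: select I,N (d=2, Q=-171/2); attach at lengths (9/16, 23/16); label the merged cluster IN
  updated: d(IN,J)=13/2, d(IN,L)=9, d(IN,QZ)=45/4, d(IN,V)=14
iteration 3: select IN,QZ (d=45/4, Q=-235/4); attach at lengths (91/24, 179/24); label the merged cluster INQZ
  updated: d(INQZ,J)=37/8, d(INQZ,L)=33/8, d(INQZ,V)=75/8
iteration 4: select INQZ,J (d=37/8, Q=-53/2); attach at lengths (39/16, 35/16); label the merged cluster IJNQZ
  updated: d(IJNQZ,L)=11/4, d(IJNQZ,V)=47/8
iteration 5: select IJNQZ,L (d=11/4, Q=-109/8); attach at lengths (29/16, 15/16); label the merged cluster IJLNQZ
  updated: d(IJLNQZ,V)=65/16
iteration 6: select IJLNQZ,V (d=65/16); attach at lengths (65/32, 65/32); label the merged cluster IJLNQVZ
final tree: (((((I:9/16,N:23/16):91/24,(Q:17/5,Z:-12/5):179/24):39/16,J:35/16):29/16,L:15/16):65/32,V:65/32)
total length: 411/16

IN,QZ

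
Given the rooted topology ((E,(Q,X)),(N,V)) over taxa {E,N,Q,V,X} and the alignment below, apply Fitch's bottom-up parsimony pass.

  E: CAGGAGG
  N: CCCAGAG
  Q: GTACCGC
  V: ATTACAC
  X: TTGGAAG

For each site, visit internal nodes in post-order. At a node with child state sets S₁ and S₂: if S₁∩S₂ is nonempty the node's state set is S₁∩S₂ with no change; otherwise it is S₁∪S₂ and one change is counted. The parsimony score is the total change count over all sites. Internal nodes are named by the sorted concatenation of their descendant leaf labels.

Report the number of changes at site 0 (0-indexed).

3

site 0, node QX: Q={G} ∪ X={T} → {G,T} (+1)
site 0, node EQX: E={C} ∪ QX={G,T} → {C,G,T} (+1)
site 0, node NV: N={C} ∪ V={A} → {A,C} (+1)
site 0, node ENQVX: EQX={C,G,T} ∩ NV={A,C} → {C} (+0)
site 1, node QX: Q={T} ∩ X={T} → {T} (+0)
site 1, node EQX: E={A} ∪ QX={T} → {A,T} (+1)
site 1, node NV: N={C} ∪ V={T} → {C,T} (+1)
site 1, node ENQVX: EQX={A,T} ∩ NV={C,T} → {T} (+0)
site 2, node QX: Q={A} ∪ X={G} → {A,G} (+1)
site 2, node EQX: E={G} ∩ QX={A,G} → {G} (+0)
site 2, node NV: N={C} ∪ V={T} → {C,T} (+1)
site 2, node ENQVX: EQX={G} ∪ NV={C,T} → {C,G,T} (+1)
site 3, node QX: Q={C} ∪ X={G} → {C,G} (+1)
site 3, node EQX: E={G} ∩ QX={C,G} → {G} (+0)
site 3, node NV: N={A} ∩ V={A} → {A} (+0)
site 3, node ENQVX: EQX={G} ∪ NV={A} → {A,G} (+1)
site 4, node QX: Q={C} ∪ X={A} → {A,C} (+1)
site 4, node EQX: E={A} ∩ QX={A,C} → {A} (+0)
site 4, node NV: N={G} ∪ V={C} → {C,G} (+1)
site 4, node ENQVX: EQX={A} ∪ NV={C,G} → {A,C,G} (+1)
site 5, node QX: Q={G} ∪ X={A} → {A,G} (+1)
site 5, node EQX: E={G} ∩ QX={A,G} → {G} (+0)
site 5, node NV: N={A} ∩ V={A} → {A} (+0)
site 5, node ENQVX: EQX={G} ∪ NV={A} → {A,G} (+1)
site 6, node QX: Q={C} ∪ X={G} → {C,G} (+1)
site 6, node EQX: E={G} ∩ QX={C,G} → {G} (+0)
site 6, node NV: N={G} ∪ V={C} → {C,G} (+1)
site 6, node ENQVX: EQX={G} ∩ NV={C,G} → {G} (+0)
per-site changes: [3, 2, 3, 2, 3, 2, 2]; total = 17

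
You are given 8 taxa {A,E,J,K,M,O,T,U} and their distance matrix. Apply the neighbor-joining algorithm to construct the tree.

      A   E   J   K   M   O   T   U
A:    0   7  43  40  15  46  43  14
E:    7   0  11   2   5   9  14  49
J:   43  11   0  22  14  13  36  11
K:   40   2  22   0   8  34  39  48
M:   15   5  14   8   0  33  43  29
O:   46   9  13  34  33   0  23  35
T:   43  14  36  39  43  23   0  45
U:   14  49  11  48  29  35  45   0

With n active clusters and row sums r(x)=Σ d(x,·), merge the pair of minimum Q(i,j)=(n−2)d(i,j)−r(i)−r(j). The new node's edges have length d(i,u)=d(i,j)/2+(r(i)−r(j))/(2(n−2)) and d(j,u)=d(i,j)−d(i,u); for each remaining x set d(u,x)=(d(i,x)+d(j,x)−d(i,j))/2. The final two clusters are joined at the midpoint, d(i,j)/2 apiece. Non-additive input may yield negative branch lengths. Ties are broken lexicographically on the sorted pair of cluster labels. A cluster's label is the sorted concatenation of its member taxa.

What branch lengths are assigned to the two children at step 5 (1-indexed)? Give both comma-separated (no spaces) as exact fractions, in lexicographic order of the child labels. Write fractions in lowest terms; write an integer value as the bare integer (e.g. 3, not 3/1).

239/16,81/16

1. join A+U (d=14, Q=-355) ⇒ AU; edges |A|=61/12, |U|=107/12
  updated: d(AU,E)=21, d(AU,J)=20, d(AU,K)=37, d(AU,M)=15, d(AU,O)=67/2, d(AU,T)=37
2. join O+T (d=23, Q=-445/2) ⇒ OT; edges |O|=137/20, |T|=323/20
  updated: d(AU,OT)=95/4, d(E,OT)=0, d(J,OT)=13, d(K,OT)=25, d(M,OT)=53/2
3. join K+M (d=8, Q=-261/2) ⇒ KM; edges |K|=115/16, |M|=13/16
  updated: d(AU,KM)=22, d(E,KM)=-1/2, d(J,KM)=14, d(KM,OT)=87/4
4. join E+KM (d=-1/2, Q=-361/4) ⇒ EKM; edges |E|=-109/24, |KM|=97/24
  updated: d(AU,EKM)=87/4, d(EKM,J)=51/4, d(EKM,OT)=89/8
5. join AU+J (d=20, Q=-285/4) ⇒ AJU; edges |AU|=239/16, |J|=81/16
  updated: d(AJU,EKM)=29/4, d(AJU,OT)=67/8
6. join AJU+EKM (d=29/4, Q=-107/4) ⇒ AEJKMU; edges |AJU|=9/4, |EKM|=5
  updated: d(AEJKMU,OT)=49/8
7. join AEJKMU+OT (d=49/8) ⇒ AEJKMOTU; edges |AEJKMU|=49/16, |OT|=49/16
final tree: ((((A:61/12,U:107/12):239/16,J:81/16):9/4,(E:-109/24,(K:115/16,M:13/16):97/24):5):49/16,(O:137/20,T:323/20):49/16)
total length: 623/8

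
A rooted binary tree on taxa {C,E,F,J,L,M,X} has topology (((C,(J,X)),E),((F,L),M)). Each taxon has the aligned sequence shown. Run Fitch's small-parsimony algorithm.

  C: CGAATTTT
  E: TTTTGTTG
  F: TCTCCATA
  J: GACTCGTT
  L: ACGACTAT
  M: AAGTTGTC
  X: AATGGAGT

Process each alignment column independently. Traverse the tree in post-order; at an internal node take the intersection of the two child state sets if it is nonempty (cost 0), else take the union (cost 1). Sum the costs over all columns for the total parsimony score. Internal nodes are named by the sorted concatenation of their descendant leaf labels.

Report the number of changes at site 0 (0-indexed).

site 0, node JX: J={G} ∪ X={A} → {A,G} (+1)
site 0, node CJX: C={C} ∪ JX={A,G} → {A,C,G} (+1)
site 0, node CEJX: CJX={A,C,G} ∪ E={T} → {A,C,G,T} (+1)
site 0, node FL: F={T} ∪ L={A} → {A,T} (+1)
site 0, node FLM: FL={A,T} ∩ M={A} → {A} (+0)
site 0, node CEFJLMX: CEJX={A,C,G,T} ∩ FLM={A} → {A} (+0)
site 1, node JX: J={A} ∩ X={A} → {A} (+0)
site 1, node CJX: C={G} ∪ JX={A} → {A,G} (+1)
site 1, node CEJX: CJX={A,G} ∪ E={T} → {A,G,T} (+1)
site 1, node FL: F={C} ∩ L={C} → {C} (+0)
site 1, node FLM: FL={C} ∪ M={A} → {A,C} (+1)
site 1, node CEFJLMX: CEJX={A,G,T} ∩ FLM={A,C} → {A} (+0)
site 2, node JX: J={C} ∪ X={T} → {C,T} (+1)
site 2, node CJX: C={A} ∪ JX={C,T} → {A,C,T} (+1)
site 2, node CEJX: CJX={A,C,T} ∩ E={T} → {T} (+0)
site 2, node FL: F={T} ∪ L={G} → {G,T} (+1)
site 2, node FLM: FL={G,T} ∩ M={G} → {G} (+0)
site 2, node CEFJLMX: CEJX={T} ∪ FLM={G} → {G,T} (+1)
site 3, node JX: J={T} ∪ X={G} → {G,T} (+1)
site 3, node CJX: C={A} ∪ JX={G,T} → {A,G,T} (+1)
site 3, node CEJX: CJX={A,G,T} ∩ E={T} → {T} (+0)
site 3, node FL: F={C} ∪ L={A} → {A,C} (+1)
site 3, node FLM: FL={A,C} ∪ M={T} → {A,C,T} (+1)
site 3, node CEFJLMX: CEJX={T} ∩ FLM={A,C,T} → {T} (+0)
site 4, node JX: J={C} ∪ X={G} → {C,G} (+1)
site 4, node CJX: C={T} ∪ JX={C,G} → {C,G,T} (+1)
site 4, node CEJX: CJX={C,G,T} ∩ E={G} → {G} (+0)
site 4, node FL: F={C} ∩ L={C} → {C} (+0)
site 4, node FLM: FL={C} ∪ M={T} → {C,T} (+1)
site 4, node CEFJLMX: CEJX={G} ∪ FLM={C,T} → {C,G,T} (+1)
site 5, node JX: J={G} ∪ X={A} → {A,G} (+1)
site 5, node CJX: C={T} ∪ JX={A,G} → {A,G,T} (+1)
site 5, node CEJX: CJX={A,G,T} ∩ E={T} → {T} (+0)
site 5, node FL: F={A} ∪ L={T} → {A,T} (+1)
site 5, node FLM: FL={A,T} ∪ M={G} → {A,G,T} (+1)
site 5, node CEFJLMX: CEJX={T} ∩ FLM={A,G,T} → {T} (+0)
site 6, node JX: J={T} ∪ X={G} → {G,T} (+1)
site 6, node CJX: C={T} ∩ JX={G,T} → {T} (+0)
site 6, node CEJX: CJX={T} ∩ E={T} → {T} (+0)
site 6, node FL: F={T} ∪ L={A} → {A,T} (+1)
site 6, node FLM: FL={A,T} ∩ M={T} → {T} (+0)
site 6, node CEFJLMX: CEJX={T} ∩ FLM={T} → {T} (+0)
site 7, node JX: J={T} ∩ X={T} → {T} (+0)
site 7, node CJX: C={T} ∩ JX={T} → {T} (+0)
site 7, node CEJX: CJX={T} ∪ E={G} → {G,T} (+1)
site 7, node FL: F={A} ∪ L={T} → {A,T} (+1)
site 7, node FLM: FL={A,T} ∪ M={C} → {A,C,T} (+1)
site 7, node CEFJLMX: CEJX={G,T} ∩ FLM={A,C,T} → {T} (+0)
per-site changes: [4, 3, 4, 4, 4, 4, 2, 3]; total = 28

4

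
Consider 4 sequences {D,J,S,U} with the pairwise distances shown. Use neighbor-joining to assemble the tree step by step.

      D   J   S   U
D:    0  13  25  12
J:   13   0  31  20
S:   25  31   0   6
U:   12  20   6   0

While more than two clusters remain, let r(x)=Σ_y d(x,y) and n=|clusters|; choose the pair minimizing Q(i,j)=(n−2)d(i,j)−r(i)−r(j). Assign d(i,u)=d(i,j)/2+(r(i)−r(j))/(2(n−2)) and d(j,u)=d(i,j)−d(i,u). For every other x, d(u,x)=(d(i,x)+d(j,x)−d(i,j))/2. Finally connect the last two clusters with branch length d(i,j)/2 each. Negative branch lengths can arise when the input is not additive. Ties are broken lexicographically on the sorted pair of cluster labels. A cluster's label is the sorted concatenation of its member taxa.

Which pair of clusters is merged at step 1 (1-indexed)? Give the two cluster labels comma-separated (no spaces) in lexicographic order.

D,J

1. join D+J (d=13, Q=-88) ⇒ DJ; edges |D|=3, |J|=10
  updated: d(DJ,S)=43/2, d(DJ,U)=19/2
2. join DJ+S (d=43/2, Q=-37) ⇒ DJS; edges |DJ|=25/2, |S|=9
  updated: d(DJS,U)=-3
3. join DJS+U (d=-3) ⇒ DJSU; edges |DJS|=-3/2, |U|=-3/2
final tree: (((D:3,J:10):25/2,S:9):-3/2,U:-3/2)
total length: 63/2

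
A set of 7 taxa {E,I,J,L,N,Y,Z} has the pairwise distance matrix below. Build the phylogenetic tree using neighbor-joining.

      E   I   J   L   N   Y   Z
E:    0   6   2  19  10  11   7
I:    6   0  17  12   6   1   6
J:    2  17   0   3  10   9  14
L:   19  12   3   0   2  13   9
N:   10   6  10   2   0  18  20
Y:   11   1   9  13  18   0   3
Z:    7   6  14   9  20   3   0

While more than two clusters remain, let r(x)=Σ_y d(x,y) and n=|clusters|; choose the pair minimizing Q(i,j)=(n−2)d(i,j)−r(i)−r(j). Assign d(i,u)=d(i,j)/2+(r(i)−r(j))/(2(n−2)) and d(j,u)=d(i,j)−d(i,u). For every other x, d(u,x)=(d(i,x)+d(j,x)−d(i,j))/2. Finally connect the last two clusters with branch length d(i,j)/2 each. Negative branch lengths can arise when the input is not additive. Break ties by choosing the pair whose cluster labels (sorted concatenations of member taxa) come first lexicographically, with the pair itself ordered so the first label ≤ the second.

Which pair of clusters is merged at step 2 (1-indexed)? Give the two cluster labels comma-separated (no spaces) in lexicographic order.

1. join L+N (d=2, Q=-114) ⇒ LN; edges |L|=1/5, |N|=9/5
  updated: d(E,LN)=27/2, d(I,LN)=8, d(J,LN)=11/2, d(LN,Y)=29/2, d(LN,Z)=27/2
2. join J+LN (d=11/2, Q=-161/2) ⇒ JLN; edges |J|=29/16, |LN|=59/16
  updated: d(E,JLN)=5, d(I,JLN)=39/4, d(JLN,Y)=9, d(JLN,Z)=11
3. join E+JLN (d=5, Q=-195/4) ⇒ EJLN; edges |E|=37/24, |JLN|=83/24
  updated: d(EJLN,I)=43/8, d(EJLN,Y)=15/2, d(EJLN,Z)=13/2
4. join EJLN+Z (d=13/2, Q=-175/8) ⇒ EJLNZ; edges |EJLN|=135/32, |Z|=73/32
  updated: d(EJLNZ,I)=39/16, d(EJLNZ,Y)=2
5. join EJLNZ+I (d=39/16, Q=-87/16) ⇒ EIJLNZ; edges |EJLNZ|=55/32, |I|=23/32
  updated: d(EIJLNZ,Y)=9/32
6. join EIJLNZ+Y (d=9/32) ⇒ EIJLNYZ; edges |EIJLNZ|=9/64, |Y|=9/64
final tree: ((((E:37/24,(J:29/16,(L:1/5,N:9/5):59/16):83/24):135/32,Z:73/32):55/32,I:23/32):9/64,Y:9/64)
total length: 695/32

J,LN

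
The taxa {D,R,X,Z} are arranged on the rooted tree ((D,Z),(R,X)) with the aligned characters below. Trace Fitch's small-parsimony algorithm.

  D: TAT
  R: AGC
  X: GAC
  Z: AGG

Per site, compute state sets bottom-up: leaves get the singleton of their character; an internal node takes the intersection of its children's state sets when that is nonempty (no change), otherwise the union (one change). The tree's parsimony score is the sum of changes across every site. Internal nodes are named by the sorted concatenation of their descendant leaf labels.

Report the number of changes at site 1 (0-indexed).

2

site 0, node DZ: D={T} ∪ Z={A} → {A,T} (+1)
site 0, node RX: R={A} ∪ X={G} → {A,G} (+1)
site 0, node DRXZ: DZ={A,T} ∩ RX={A,G} → {A} (+0)
site 1, node DZ: D={A} ∪ Z={G} → {A,G} (+1)
site 1, node RX: R={G} ∪ X={A} → {A,G} (+1)
site 1, node DRXZ: DZ={A,G} ∩ RX={A,G} → {A,G} (+0)
site 2, node DZ: D={T} ∪ Z={G} → {G,T} (+1)
site 2, node RX: R={C} ∩ X={C} → {C} (+0)
site 2, node DRXZ: DZ={G,T} ∪ RX={C} → {C,G,T} (+1)
per-site changes: [2, 2, 2]; total = 6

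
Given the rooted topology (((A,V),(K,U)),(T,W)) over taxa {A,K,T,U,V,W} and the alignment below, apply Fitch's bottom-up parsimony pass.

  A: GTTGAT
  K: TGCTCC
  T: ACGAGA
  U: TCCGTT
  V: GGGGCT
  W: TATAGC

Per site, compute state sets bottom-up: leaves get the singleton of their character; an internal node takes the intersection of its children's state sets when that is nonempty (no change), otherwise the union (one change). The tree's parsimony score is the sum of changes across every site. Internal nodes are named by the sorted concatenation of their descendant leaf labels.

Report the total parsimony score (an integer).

17

site 0, node AV: A={G} ∩ V={G} → {G} (+0)
site 0, node KU: K={T} ∩ U={T} → {T} (+0)
site 0, node AKUV: AV={G} ∪ KU={T} → {G,T} (+1)
site 0, node TW: T={A} ∪ W={T} → {A,T} (+1)
site 0, node AKTUVW: AKUV={G,T} ∩ TW={A,T} → {T} (+0)
site 1, node AV: A={T} ∪ V={G} → {G,T} (+1)
site 1, node KU: K={G} ∪ U={C} → {C,G} (+1)
site 1, node AKUV: AV={G,T} ∩ KU={C,G} → {G} (+0)
site 1, node TW: T={C} ∪ W={A} → {A,C} (+1)
site 1, node AKTUVW: AKUV={G} ∪ TW={A,C} → {A,C,G} (+1)
site 2, node AV: A={T} ∪ V={G} → {G,T} (+1)
site 2, node KU: K={C} ∩ U={C} → {C} (+0)
site 2, node AKUV: AV={G,T} ∪ KU={C} → {C,G,T} (+1)
site 2, node TW: T={G} ∪ W={T} → {G,T} (+1)
site 2, node AKTUVW: AKUV={C,G,T} ∩ TW={G,T} → {G,T} (+0)
site 3, node AV: A={G} ∩ V={G} → {G} (+0)
site 3, node KU: K={T} ∪ U={G} → {G,T} (+1)
site 3, node AKUV: AV={G} ∩ KU={G,T} → {G} (+0)
site 3, node TW: T={A} ∩ W={A} → {A} (+0)
site 3, node AKTUVW: AKUV={G} ∪ TW={A} → {A,G} (+1)
site 4, node AV: A={A} ∪ V={C} → {A,C} (+1)
site 4, node KU: K={C} ∪ U={T} → {C,T} (+1)
site 4, node AKUV: AV={A,C} ∩ KU={C,T} → {C} (+0)
site 4, node TW: T={G} ∩ W={G} → {G} (+0)
site 4, node AKTUVW: AKUV={C} ∪ TW={G} → {C,G} (+1)
site 5, node AV: A={T} ∩ V={T} → {T} (+0)
site 5, node KU: K={C} ∪ U={T} → {C,T} (+1)
site 5, node AKUV: AV={T} ∩ KU={C,T} → {T} (+0)
site 5, node TW: T={A} ∪ W={C} → {A,C} (+1)
site 5, node AKTUVW: AKUV={T} ∪ TW={A,C} → {A,C,T} (+1)
per-site changes: [2, 4, 3, 2, 3, 3]; total = 17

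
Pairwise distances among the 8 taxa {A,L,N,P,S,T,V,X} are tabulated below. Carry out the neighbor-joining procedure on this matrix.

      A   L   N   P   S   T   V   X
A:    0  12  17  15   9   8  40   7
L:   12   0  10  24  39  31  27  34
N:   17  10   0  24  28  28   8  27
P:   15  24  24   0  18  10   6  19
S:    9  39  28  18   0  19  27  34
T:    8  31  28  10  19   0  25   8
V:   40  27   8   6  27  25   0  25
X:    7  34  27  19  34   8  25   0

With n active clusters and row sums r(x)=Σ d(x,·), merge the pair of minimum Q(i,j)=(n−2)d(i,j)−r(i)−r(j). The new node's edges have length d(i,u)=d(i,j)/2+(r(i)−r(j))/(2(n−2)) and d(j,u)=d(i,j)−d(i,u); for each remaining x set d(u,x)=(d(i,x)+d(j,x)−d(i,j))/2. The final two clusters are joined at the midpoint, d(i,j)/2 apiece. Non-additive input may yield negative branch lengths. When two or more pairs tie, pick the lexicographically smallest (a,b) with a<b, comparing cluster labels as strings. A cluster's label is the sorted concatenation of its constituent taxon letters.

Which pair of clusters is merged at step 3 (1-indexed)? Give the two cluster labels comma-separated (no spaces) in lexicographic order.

LNV,P

step 1: merge (L,N) at d=10, Q=-259; branch lengths L→95/12, N→25/12; new cluster LN
  updated: d(A,LN)=19/2, d(LN,P)=19, d(LN,S)=57/2, d(LN,T)=49/2, d(LN,V)=25/2, d(LN,X)=51/2
step 2: merge (LN,V) at d=25/2, Q=-385/2; branch lengths LN→93/20, V→157/20; new cluster LNV
  updated: d(A,LNV)=37/2, d(LNV,P)=25/4, d(LNV,S)=43/2, d(LNV,T)=37/2, d(LNV,X)=19
step 3: merge (LNV,P) at d=25/4, Q=-127; branch lengths LNV→81/16, P→19/16; new cluster LNPV
  updated: d(A,LNPV)=109/8, d(LNPV,S)=133/8, d(LNPV,T)=89/8, d(LNPV,X)=127/8
step 4: merge (A,S) at d=9, Q=-357/4; branch lengths A→-7/3, S→34/3; new cluster AS
  updated: d(AS,LNPV)=85/8, d(AS,T)=9, d(AS,X)=16
step 5: merge (AS,LNPV) at d=85/8, Q=-52; branch lengths AS→77/16, LNPV→93/16; new cluster ALNPSV
  updated: d(ALNPSV,T)=19/4, d(ALNPSV,X)=85/8
step 6: merge (ALNPSV,T) at d=19/4, Q=-187/8; branch lengths ALNPSV→59/16, T→17/16; new cluster ALNPSTV
  updated: d(ALNPSTV,X)=111/16
step 7: merge (ALNPSTV,X) at d=111/16; branch lengths ALNPSTV→111/32, X→111/32; new cluster ALNPSTVX
final tree: ((((A:-7/3,S:34/3):77/16,(((L:95/12,N:25/12):93/20,V:157/20):81/16,P:19/16):93/16):59/16,T:17/16):111/32,X:111/32)
total length: 961/16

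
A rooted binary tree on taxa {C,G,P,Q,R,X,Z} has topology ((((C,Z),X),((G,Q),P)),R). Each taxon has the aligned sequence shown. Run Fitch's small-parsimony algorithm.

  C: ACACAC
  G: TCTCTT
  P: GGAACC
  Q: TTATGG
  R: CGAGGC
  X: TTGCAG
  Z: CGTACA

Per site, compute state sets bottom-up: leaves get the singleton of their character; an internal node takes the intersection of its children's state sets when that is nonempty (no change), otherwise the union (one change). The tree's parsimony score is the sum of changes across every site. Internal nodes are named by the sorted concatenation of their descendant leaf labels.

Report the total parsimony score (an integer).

23

CZ@0: {A} ∪ {C} = {A,C} (union, +1)
CXZ@0: {A,C} ∪ {T} = {A,C,T} (union, +1)
GQ@0: {T} ∩ {T} = {T} (intersection, +0)
GPQ@0: {T} ∪ {G} = {G,T} (union, +1)
CGPQXZ@0: {A,C,T} ∩ {G,T} = {T} (intersection, +0)
CGPQRXZ@0: {T} ∪ {C} = {C,T} (union, +1)
CZ@1: {C} ∪ {G} = {C,G} (union, +1)
CXZ@1: {C,G} ∪ {T} = {C,G,T} (union, +1)
GQ@1: {C} ∪ {T} = {C,T} (union, +1)
GPQ@1: {C,T} ∪ {G} = {C,G,T} (union, +1)
CGPQXZ@1: {C,G,T} ∩ {C,G,T} = {C,G,T} (intersection, +0)
CGPQRXZ@1: {C,G,T} ∩ {G} = {G} (intersection, +0)
CZ@2: {A} ∪ {T} = {A,T} (union, +1)
CXZ@2: {A,T} ∪ {G} = {A,G,T} (union, +1)
GQ@2: {T} ∪ {A} = {A,T} (union, +1)
GPQ@2: {A,T} ∩ {A} = {A} (intersection, +0)
CGPQXZ@2: {A,G,T} ∩ {A} = {A} (intersection, +0)
CGPQRXZ@2: {A} ∩ {A} = {A} (intersection, +0)
CZ@3: {C} ∪ {A} = {A,C} (union, +1)
CXZ@3: {A,C} ∩ {C} = {C} (intersection, +0)
GQ@3: {C} ∪ {T} = {C,T} (union, +1)
GPQ@3: {C,T} ∪ {A} = {A,C,T} (union, +1)
CGPQXZ@3: {C} ∩ {A,C,T} = {C} (intersection, +0)
CGPQRXZ@3: {C} ∪ {G} = {C,G} (union, +1)
CZ@4: {A} ∪ {C} = {A,C} (union, +1)
CXZ@4: {A,C} ∩ {A} = {A} (intersection, +0)
GQ@4: {T} ∪ {G} = {G,T} (union, +1)
GPQ@4: {G,T} ∪ {C} = {C,G,T} (union, +1)
CGPQXZ@4: {A} ∪ {C,G,T} = {A,C,G,T} (union, +1)
CGPQRXZ@4: {A,C,G,T} ∩ {G} = {G} (intersection, +0)
CZ@5: {C} ∪ {A} = {A,C} (union, +1)
CXZ@5: {A,C} ∪ {G} = {A,C,G} (union, +1)
GQ@5: {T} ∪ {G} = {G,T} (union, +1)
GPQ@5: {G,T} ∪ {C} = {C,G,T} (union, +1)
CGPQXZ@5: {A,C,G} ∩ {C,G,T} = {C,G} (intersection, +0)
CGPQRXZ@5: {C,G} ∩ {C} = {C} (intersection, +0)
per-site changes: [4, 4, 3, 4, 4, 4]; total = 23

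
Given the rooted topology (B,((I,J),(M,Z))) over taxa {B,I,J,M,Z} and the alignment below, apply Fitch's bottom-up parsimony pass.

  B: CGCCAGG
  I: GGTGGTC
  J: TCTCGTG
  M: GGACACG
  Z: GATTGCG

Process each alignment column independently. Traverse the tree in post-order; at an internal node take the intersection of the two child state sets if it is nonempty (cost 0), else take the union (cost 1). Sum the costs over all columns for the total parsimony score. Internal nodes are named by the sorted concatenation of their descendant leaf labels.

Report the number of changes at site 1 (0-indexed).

IJ@0: {G} ∪ {T} = {G,T} (union, +1)
MZ@0: {G} ∩ {G} = {G} (intersection, +0)
IJMZ@0: {G,T} ∩ {G} = {G} (intersection, +0)
BIJMZ@0: {C} ∪ {G} = {C,G} (union, +1)
IJ@1: {G} ∪ {C} = {C,G} (union, +1)
MZ@1: {G} ∪ {A} = {A,G} (union, +1)
IJMZ@1: {C,G} ∩ {A,G} = {G} (intersection, +0)
BIJMZ@1: {G} ∩ {G} = {G} (intersection, +0)
IJ@2: {T} ∩ {T} = {T} (intersection, +0)
MZ@2: {A} ∪ {T} = {A,T} (union, +1)
IJMZ@2: {T} ∩ {A,T} = {T} (intersection, +0)
BIJMZ@2: {C} ∪ {T} = {C,T} (union, +1)
IJ@3: {G} ∪ {C} = {C,G} (union, +1)
MZ@3: {C} ∪ {T} = {C,T} (union, +1)
IJMZ@3: {C,G} ∩ {C,T} = {C} (intersection, +0)
BIJMZ@3: {C} ∩ {C} = {C} (intersection, +0)
IJ@4: {G} ∩ {G} = {G} (intersection, +0)
MZ@4: {A} ∪ {G} = {A,G} (union, +1)
IJMZ@4: {G} ∩ {A,G} = {G} (intersection, +0)
BIJMZ@4: {A} ∪ {G} = {A,G} (union, +1)
IJ@5: {T} ∩ {T} = {T} (intersection, +0)
MZ@5: {C} ∩ {C} = {C} (intersection, +0)
IJMZ@5: {T} ∪ {C} = {C,T} (union, +1)
BIJMZ@5: {G} ∪ {C,T} = {C,G,T} (union, +1)
IJ@6: {C} ∪ {G} = {C,G} (union, +1)
MZ@6: {G} ∩ {G} = {G} (intersection, +0)
IJMZ@6: {C,G} ∩ {G} = {G} (intersection, +0)
BIJMZ@6: {G} ∩ {G} = {G} (intersection, +0)
per-site changes: [2, 2, 2, 2, 2, 2, 1]; total = 13

2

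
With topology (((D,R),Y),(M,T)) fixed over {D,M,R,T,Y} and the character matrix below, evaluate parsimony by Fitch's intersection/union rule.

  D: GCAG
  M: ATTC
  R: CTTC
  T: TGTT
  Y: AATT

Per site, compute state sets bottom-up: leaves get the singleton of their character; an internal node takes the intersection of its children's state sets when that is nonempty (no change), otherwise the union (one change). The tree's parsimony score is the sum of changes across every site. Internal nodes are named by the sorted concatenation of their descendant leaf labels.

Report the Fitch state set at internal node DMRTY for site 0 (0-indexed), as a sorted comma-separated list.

DR@0: {G} ∪ {C} = {C,G} (union, +1)
DRY@0: {C,G} ∪ {A} = {A,C,G} (union, +1)
MT@0: {A} ∪ {T} = {A,T} (union, +1)
DMRTY@0: {A,C,G} ∩ {A,T} = {A} (intersection, +0)
DR@1: {C} ∪ {T} = {C,T} (union, +1)
DRY@1: {C,T} ∪ {A} = {A,C,T} (union, +1)
MT@1: {T} ∪ {G} = {G,T} (union, +1)
DMRTY@1: {A,C,T} ∩ {G,T} = {T} (intersection, +0)
DR@2: {A} ∪ {T} = {A,T} (union, +1)
DRY@2: {A,T} ∩ {T} = {T} (intersection, +0)
MT@2: {T} ∩ {T} = {T} (intersection, +0)
DMRTY@2: {T} ∩ {T} = {T} (intersection, +0)
DR@3: {G} ∪ {C} = {C,G} (union, +1)
DRY@3: {C,G} ∪ {T} = {C,G,T} (union, +1)
MT@3: {C} ∪ {T} = {C,T} (union, +1)
DMRTY@3: {C,G,T} ∩ {C,T} = {C,T} (intersection, +0)
per-site changes: [3, 3, 1, 3]; total = 10

A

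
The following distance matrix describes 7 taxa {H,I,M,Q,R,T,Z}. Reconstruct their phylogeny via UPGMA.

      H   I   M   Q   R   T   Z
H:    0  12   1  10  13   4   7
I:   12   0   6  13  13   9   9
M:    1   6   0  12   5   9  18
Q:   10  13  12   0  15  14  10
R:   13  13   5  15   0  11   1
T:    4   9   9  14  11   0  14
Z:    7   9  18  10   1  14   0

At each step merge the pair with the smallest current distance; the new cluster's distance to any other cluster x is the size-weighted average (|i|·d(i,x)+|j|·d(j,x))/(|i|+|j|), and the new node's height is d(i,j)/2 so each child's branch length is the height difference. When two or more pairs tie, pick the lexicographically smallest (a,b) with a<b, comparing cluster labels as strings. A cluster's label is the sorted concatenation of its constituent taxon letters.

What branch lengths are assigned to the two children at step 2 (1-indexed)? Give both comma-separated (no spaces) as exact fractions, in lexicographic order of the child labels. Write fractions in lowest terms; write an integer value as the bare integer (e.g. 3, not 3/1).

step 1: merge (H,M) at d=1; branch lengths H→1/2, M→1/2; new cluster HM
  updated: d(HM,I)=9, d(HM,Q)=11, d(HM,R)=9, d(HM,T)=13/2, d(HM,Z)=25/2
step 2: merge (R,Z) at d=1; branch lengths R→1/2, Z→1/2; new cluster RZ
  updated: d(HM,RZ)=43/4, d(I,RZ)=11, d(Q,RZ)=25/2, d(RZ,T)=25/2
step 3: merge (HM,T) at d=13/2; branch lengths HM→11/4, T→13/4; new cluster HMT
  updated: d(HMT,I)=9, d(HMT,Q)=12, d(HMT,RZ)=34/3
step 4: merge (HMT,I) at d=9; branch lengths HMT→5/4, I→9/2; new cluster HIMT
  updated: d(HIMT,Q)=49/4, d(HIMT,RZ)=45/4
step 5: merge (HIMT,RZ) at d=45/4; branch lengths HIMT→9/8, RZ→41/8; new cluster HIMRTZ
  updated: d(HIMRTZ,Q)=37/3
step 6: merge (HIMRTZ,Q) at d=37/3; branch lengths HIMRTZ→13/24, Q→37/6; new cluster HIMQRTZ
final tree: (((((H:1/2,M:1/2):11/4,T:13/4):5/4,I:9/2):9/8,(R:1/2,Z:1/2):41/8):13/24,Q:37/6)
total length: 641/24

1/2,1/2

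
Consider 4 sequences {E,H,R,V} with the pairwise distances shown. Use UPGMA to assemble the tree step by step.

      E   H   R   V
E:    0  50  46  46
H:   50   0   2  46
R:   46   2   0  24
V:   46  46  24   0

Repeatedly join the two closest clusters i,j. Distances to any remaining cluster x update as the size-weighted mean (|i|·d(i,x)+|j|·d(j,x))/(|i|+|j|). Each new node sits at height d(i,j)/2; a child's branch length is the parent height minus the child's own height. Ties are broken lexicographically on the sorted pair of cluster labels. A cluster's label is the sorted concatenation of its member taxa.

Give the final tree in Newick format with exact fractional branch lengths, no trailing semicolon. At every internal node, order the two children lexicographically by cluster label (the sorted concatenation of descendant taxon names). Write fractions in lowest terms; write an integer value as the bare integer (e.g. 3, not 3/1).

1. join H+R (d=2) ⇒ HR; edges |H|=1, |R|=1
  updated: d(E,HR)=48, d(HR,V)=35
2. join HR+V (d=35) ⇒ HRV; edges |HR|=33/2, |V|=35/2
  updated: d(E,HRV)=142/3
3. join E+HRV (d=142/3) ⇒ EHRV; edges |E|=71/3, |HRV|=37/6
final tree: (E:71/3,((H:1,R:1):33/2,V:35/2):37/6)
total length: 395/6

(E:71/3,((H:1,R:1):33/2,V:35/2):37/6)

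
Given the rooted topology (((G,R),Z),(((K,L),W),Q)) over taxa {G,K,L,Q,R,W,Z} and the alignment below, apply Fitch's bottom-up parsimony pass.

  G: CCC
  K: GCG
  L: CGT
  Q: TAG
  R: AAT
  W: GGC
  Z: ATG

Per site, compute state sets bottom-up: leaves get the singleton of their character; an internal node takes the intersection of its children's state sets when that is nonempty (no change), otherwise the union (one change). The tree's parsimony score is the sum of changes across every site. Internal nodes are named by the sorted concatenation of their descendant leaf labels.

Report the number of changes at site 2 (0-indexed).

4

GR@0: {C} ∪ {A} = {A,C} (union, +1)
GRZ@0: {A,C} ∩ {A} = {A} (intersection, +0)
KL@0: {G} ∪ {C} = {C,G} (union, +1)
KLW@0: {C,G} ∩ {G} = {G} (intersection, +0)
KLQW@0: {G} ∪ {T} = {G,T} (union, +1)
GKLQRWZ@0: {A} ∪ {G,T} = {A,G,T} (union, +1)
GR@1: {C} ∪ {A} = {A,C} (union, +1)
GRZ@1: {A,C} ∪ {T} = {A,C,T} (union, +1)
KL@1: {C} ∪ {G} = {C,G} (union, +1)
KLW@1: {C,G} ∩ {G} = {G} (intersection, +0)
KLQW@1: {G} ∪ {A} = {A,G} (union, +1)
GKLQRWZ@1: {A,C,T} ∩ {A,G} = {A} (intersection, +0)
GR@2: {C} ∪ {T} = {C,T} (union, +1)
GRZ@2: {C,T} ∪ {G} = {C,G,T} (union, +1)
KL@2: {G} ∪ {T} = {G,T} (union, +1)
KLW@2: {G,T} ∪ {C} = {C,G,T} (union, +1)
KLQW@2: {C,G,T} ∩ {G} = {G} (intersection, +0)
GKLQRWZ@2: {C,G,T} ∩ {G} = {G} (intersection, +0)
per-site changes: [4, 4, 4]; total = 12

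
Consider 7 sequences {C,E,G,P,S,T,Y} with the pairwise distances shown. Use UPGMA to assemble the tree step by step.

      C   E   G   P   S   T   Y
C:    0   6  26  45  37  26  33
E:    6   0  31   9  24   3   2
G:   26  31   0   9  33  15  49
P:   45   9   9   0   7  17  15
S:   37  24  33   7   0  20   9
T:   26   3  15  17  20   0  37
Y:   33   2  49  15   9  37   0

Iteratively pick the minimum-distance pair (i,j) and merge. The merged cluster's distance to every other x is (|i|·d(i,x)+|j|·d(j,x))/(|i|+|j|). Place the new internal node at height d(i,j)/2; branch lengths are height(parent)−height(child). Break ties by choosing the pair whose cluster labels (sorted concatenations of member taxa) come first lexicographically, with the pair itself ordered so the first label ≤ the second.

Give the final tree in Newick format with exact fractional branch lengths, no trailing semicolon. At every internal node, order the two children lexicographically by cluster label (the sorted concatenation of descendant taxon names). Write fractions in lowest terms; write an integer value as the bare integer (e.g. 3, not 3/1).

step 1: merge (E,Y) at d=2; branch lengths E→1, Y→1; new cluster EY
  updated: d(C,EY)=39/2, d(EY,G)=40, d(EY,P)=12, d(EY,S)=33/2, d(EY,T)=20
step 2: merge (P,S) at d=7; branch lengths P→7/2, S→7/2; new cluster PS
  updated: d(C,PS)=41, d(EY,PS)=57/4, d(G,PS)=21, d(PS,T)=37/2
step 3: merge (EY,PS) at d=57/4; branch lengths EY→49/8, PS→29/8; new cluster EPSY
  updated: d(C,EPSY)=121/4, d(EPSY,G)=61/2, d(EPSY,T)=77/4
step 4: merge (G,T) at d=15; branch lengths G→15/2, T→15/2; new cluster GT
  updated: d(C,GT)=26, d(EPSY,GT)=199/8
step 5: merge (EPSY,GT) at d=199/8; branch lengths EPSY→85/16, GT→79/16; new cluster EGPSTY
  updated: d(C,EGPSTY)=173/6
step 6: merge (C,EGPSTY) at d=173/6; branch lengths C→173/12, EGPSTY→95/48; new cluster CEGPSTY
final tree: (C:173/12,(((E:1,Y:1):49/8,(P:7/2,S:7/2):29/8):85/16,(G:15/2,T:15/2):79/16):95/48)
total length: 2899/48

(C:173/12,(((E:1,Y:1):49/8,(P:7/2,S:7/2):29/8):85/16,(G:15/2,T:15/2):79/16):95/48)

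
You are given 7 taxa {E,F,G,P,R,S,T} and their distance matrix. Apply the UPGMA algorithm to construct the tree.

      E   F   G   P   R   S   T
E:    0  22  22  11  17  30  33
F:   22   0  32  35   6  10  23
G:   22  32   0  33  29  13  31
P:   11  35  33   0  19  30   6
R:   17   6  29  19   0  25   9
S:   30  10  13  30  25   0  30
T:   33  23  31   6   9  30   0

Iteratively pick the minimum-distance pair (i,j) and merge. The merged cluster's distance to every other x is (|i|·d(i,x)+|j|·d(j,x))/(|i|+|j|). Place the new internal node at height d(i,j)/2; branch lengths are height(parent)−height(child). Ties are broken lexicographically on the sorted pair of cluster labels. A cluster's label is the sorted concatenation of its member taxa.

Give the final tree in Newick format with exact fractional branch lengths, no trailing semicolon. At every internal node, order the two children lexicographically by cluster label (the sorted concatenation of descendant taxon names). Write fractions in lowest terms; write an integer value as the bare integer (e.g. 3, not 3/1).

iteration 1: select F,R (d=6); attach at lengths (3, 3); label the merged cluster FR
  updated: d(E,FR)=39/2, d(FR,G)=61/2, d(FR,P)=27, d(FR,S)=35/2, d(FR,T)=16
iteration 2: select P,T (d=6); attach at lengths (3, 3); label the merged cluster PT
  updated: d(E,PT)=22, d(FR,PT)=43/2, d(G,PT)=32, d(PT,S)=30
iteration 3: select G,S (d=13); attach at lengths (13/2, 13/2); label the merged cluster GS
  updated: d(E,GS)=26, d(FR,GS)=24, d(GS,PT)=31
iteration 4: select E,FR (d=39/2); attach at lengths (39/4, 27/4); label the merged cluster EFR
  updated: d(EFR,GS)=74/3, d(EFR,PT)=65/3
iteration 5: select EFR,PT (d=65/3); attach at lengths (13/12, 47/6); label the merged cluster EFPRT
  updated: d(EFPRT,GS)=136/5
iteration 6: select EFPRT,GS (d=136/5); attach at lengths (83/30, 71/10); label the merged cluster EFGPRST
final tree: (((E:39/4,(F:3,R:3):27/4):13/12,(P:3,T:3):47/6):83/30,(G:13/2,S:13/2):71/10)
total length: 3617/60

(((E:39/4,(F:3,R:3):27/4):13/12,(P:3,T:3):47/6):83/30,(G:13/2,S:13/2):71/10)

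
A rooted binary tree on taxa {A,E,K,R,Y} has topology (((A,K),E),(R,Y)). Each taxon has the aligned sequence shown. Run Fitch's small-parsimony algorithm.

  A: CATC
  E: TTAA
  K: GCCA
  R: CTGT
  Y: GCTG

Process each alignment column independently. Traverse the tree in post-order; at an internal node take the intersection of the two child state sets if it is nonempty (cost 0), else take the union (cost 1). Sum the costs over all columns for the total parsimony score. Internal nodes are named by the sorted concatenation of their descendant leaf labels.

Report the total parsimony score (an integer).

12

[col 0] AK: children A:{C}, K:{G} ∪→ {C,G}; cost 1
[col 0] AEK: children AK:{C,G}, E:{T} ∪→ {C,G,T}; cost 1
[col 0] RY: children R:{C}, Y:{G} ∪→ {C,G}; cost 1
[col 0] AEKRY: children AEK:{C,G,T}, RY:{C,G} ∩→ {C,G}; cost 0
[col 1] AK: children A:{A}, K:{C} ∪→ {A,C}; cost 1
[col 1] AEK: children AK:{A,C}, E:{T} ∪→ {A,C,T}; cost 1
[col 1] RY: children R:{T}, Y:{C} ∪→ {C,T}; cost 1
[col 1] AEKRY: children AEK:{A,C,T}, RY:{C,T} ∩→ {C,T}; cost 0
[col 2] AK: children A:{T}, K:{C} ∪→ {C,T}; cost 1
[col 2] AEK: children AK:{C,T}, E:{A} ∪→ {A,C,T}; cost 1
[col 2] RY: children R:{G}, Y:{T} ∪→ {G,T}; cost 1
[col 2] AEKRY: children AEK:{A,C,T}, RY:{G,T} ∩→ {T}; cost 0
[col 3] AK: children A:{C}, K:{A} ∪→ {A,C}; cost 1
[col 3] AEK: children AK:{A,C}, E:{A} ∩→ {A}; cost 0
[col 3] RY: children R:{T}, Y:{G} ∪→ {G,T}; cost 1
[col 3] AEKRY: children AEK:{A}, RY:{G,T} ∪→ {A,G,T}; cost 1
per-site changes: [3, 3, 3, 3]; total = 12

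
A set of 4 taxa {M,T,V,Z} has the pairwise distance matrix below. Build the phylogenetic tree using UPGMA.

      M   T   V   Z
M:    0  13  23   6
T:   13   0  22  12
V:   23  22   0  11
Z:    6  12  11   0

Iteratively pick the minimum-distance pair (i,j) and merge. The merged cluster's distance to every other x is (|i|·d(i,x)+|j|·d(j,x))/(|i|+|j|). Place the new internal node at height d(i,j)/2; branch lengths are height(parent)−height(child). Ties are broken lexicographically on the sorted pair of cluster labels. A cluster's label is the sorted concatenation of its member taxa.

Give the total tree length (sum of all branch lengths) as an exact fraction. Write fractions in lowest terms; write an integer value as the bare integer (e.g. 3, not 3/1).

1. join M+Z (d=6) ⇒ MZ; edges |M|=3, |Z|=3
  updated: d(MZ,T)=25/2, d(MZ,V)=17
2. join MZ+T (d=25/2) ⇒ MTZ; edges |MZ|=13/4, |T|=25/4
  updated: d(MTZ,V)=56/3
3. join MTZ+V (d=56/3) ⇒ MTVZ; edges |MTZ|=37/12, |V|=28/3
final tree: (((M:3,Z:3):13/4,T:25/4):37/12,V:28/3)
total length: 335/12

335/12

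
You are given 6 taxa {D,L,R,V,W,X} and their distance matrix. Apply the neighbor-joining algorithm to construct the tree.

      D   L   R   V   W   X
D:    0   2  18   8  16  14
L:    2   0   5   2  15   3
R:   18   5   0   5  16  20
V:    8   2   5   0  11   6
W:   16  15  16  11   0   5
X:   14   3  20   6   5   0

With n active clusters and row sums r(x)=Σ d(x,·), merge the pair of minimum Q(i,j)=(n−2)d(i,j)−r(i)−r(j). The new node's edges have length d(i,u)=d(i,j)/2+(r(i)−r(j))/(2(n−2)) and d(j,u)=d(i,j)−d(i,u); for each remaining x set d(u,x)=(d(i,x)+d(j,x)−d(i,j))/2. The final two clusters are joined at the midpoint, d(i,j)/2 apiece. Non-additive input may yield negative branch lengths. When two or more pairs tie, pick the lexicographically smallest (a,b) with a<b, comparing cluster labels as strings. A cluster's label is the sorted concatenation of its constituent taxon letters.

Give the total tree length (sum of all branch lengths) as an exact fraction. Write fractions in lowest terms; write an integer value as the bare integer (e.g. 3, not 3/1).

step 1: merge (W,X) at d=5, Q=-91; branch lengths W→35/8, X→5/8; new cluster WX
  updated: d(D,WX)=25/2, d(L,WX)=13/2, d(R,WX)=31/2, d(V,WX)=6
step 2: merge (D,L) at d=2, Q=-50; branch lengths D→31/6, L→-19/6; new cluster DL
  updated: d(DL,R)=21/2, d(DL,V)=4, d(DL,WX)=17/2
step 3: merge (DL,WX) at d=17/2, Q=-36; branch lengths DL→5/2, WX→6; new cluster DLWX
  updated: d(DLWX,R)=35/4, d(DLWX,V)=3/4
step 4: merge (DLWX,R) at d=35/4, Q=-29/2; branch lengths DLWX→9/4, R→13/2; new cluster DLRWX
  updated: d(DLRWX,V)=-3/2
step 5: merge (DLRWX,V) at d=-3/2; branch lengths DLRWX→-3/4, V→-3/4; new cluster DLRVWX
final tree: ((((D:31/6,L:-19/6):5/2,(W:35/8,X:5/8):6):9/4,R:13/2):-3/4,V:-3/4)
total length: 91/4

91/4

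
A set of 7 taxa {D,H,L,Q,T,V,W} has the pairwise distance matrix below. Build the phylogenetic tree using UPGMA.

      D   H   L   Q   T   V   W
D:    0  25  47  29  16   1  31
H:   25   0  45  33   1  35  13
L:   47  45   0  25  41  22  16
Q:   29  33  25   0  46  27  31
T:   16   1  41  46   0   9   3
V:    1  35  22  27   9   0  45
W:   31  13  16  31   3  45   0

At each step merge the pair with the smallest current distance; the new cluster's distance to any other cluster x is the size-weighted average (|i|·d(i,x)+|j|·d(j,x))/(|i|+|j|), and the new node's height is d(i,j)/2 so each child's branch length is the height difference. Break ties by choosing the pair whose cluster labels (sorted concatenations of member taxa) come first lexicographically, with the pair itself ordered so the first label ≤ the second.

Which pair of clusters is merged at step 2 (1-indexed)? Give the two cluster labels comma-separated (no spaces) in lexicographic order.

1. join D+V (d=1) ⇒ DV; edges |D|=1/2, |V|=1/2
  updated: d(DV,H)=30, d(DV,L)=69/2, d(DV,Q)=28, d(DV,T)=25/2, d(DV,W)=38
2. join H+T (d=1) ⇒ HT; edges |H|=1/2, |T|=1/2
  updated: d(DV,HT)=85/4, d(HT,L)=43, d(HT,Q)=79/2, d(HT,W)=8
3. join HT+W (d=8) ⇒ HTW; edges |HT|=7/2, |W|=4
  updated: d(DV,HTW)=161/6, d(HTW,L)=34, d(HTW,Q)=110/3
4. join L+Q (d=25) ⇒ LQ; edges |L|=25/2, |Q|=25/2
  updated: d(DV,LQ)=125/4, d(HTW,LQ)=106/3
5. join DV+HTW (d=161/6) ⇒ DHTVW; edges |DV|=155/12, |HTW|=113/12
  updated: d(DHTVW,LQ)=337/10
6. join DHTVW+LQ (d=337/10) ⇒ DHLQTVW; edges |DHTVW|=103/30, |LQ|=87/20
final tree: (((D:1/2,V:1/2):155/12,((H:1/2,T:1/2):7/2,W:4):113/12):103/30,(L:25/2,Q:25/2):87/20)
total length: 3877/60

H,T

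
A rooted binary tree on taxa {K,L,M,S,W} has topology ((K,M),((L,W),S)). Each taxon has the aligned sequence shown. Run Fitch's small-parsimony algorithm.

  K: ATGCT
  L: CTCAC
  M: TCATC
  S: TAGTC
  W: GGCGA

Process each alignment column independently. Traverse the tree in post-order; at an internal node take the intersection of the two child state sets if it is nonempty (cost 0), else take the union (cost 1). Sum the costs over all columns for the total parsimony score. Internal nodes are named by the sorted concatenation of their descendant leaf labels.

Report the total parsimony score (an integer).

13

[col 0] KM: children K:{A}, M:{T} ∪→ {A,T}; cost 1
[col 0] LW: children L:{C}, W:{G} ∪→ {C,G}; cost 1
[col 0] LSW: children LW:{C,G}, S:{T} ∪→ {C,G,T}; cost 1
[col 0] KLMSW: children KM:{A,T}, LSW:{C,G,T} ∩→ {T}; cost 0
[col 1] KM: children K:{T}, M:{C} ∪→ {C,T}; cost 1
[col 1] LW: children L:{T}, W:{G} ∪→ {G,T}; cost 1
[col 1] LSW: children LW:{G,T}, S:{A} ∪→ {A,G,T}; cost 1
[col 1] KLMSW: children KM:{C,T}, LSW:{A,G,T} ∩→ {T}; cost 0
[col 2] KM: children K:{G}, M:{A} ∪→ {A,G}; cost 1
[col 2] LW: children L:{C}, W:{C} ∩→ {C}; cost 0
[col 2] LSW: children LW:{C}, S:{G} ∪→ {C,G}; cost 1
[col 2] KLMSW: children KM:{A,G}, LSW:{C,G} ∩→ {G}; cost 0
[col 3] KM: children K:{C}, M:{T} ∪→ {C,T}; cost 1
[col 3] LW: children L:{A}, W:{G} ∪→ {A,G}; cost 1
[col 3] LSW: children LW:{A,G}, S:{T} ∪→ {A,G,T}; cost 1
[col 3] KLMSW: children KM:{C,T}, LSW:{A,G,T} ∩→ {T}; cost 0
[col 4] KM: children K:{T}, M:{C} ∪→ {C,T}; cost 1
[col 4] LW: children L:{C}, W:{A} ∪→ {A,C}; cost 1
[col 4] LSW: children LW:{A,C}, S:{C} ∩→ {C}; cost 0
[col 4] KLMSW: children KM:{C,T}, LSW:{C} ∩→ {C}; cost 0
per-site changes: [3, 3, 2, 3, 2]; total = 13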